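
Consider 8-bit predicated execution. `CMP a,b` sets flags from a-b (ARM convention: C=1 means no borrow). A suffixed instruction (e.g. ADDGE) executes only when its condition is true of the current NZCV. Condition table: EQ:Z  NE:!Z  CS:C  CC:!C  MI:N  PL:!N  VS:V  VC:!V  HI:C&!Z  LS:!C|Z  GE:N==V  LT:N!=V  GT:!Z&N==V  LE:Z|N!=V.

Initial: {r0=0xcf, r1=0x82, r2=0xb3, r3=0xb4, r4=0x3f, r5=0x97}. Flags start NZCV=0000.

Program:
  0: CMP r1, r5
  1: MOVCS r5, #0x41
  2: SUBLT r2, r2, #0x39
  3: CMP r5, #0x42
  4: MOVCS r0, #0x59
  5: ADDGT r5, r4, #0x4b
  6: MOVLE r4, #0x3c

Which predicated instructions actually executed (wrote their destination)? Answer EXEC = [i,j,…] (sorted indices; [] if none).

EXEC = [2,4,6]

0: ✓ CMP  NZCV=1000
1: · MOVCS
2: ✓ SUBLT  r2←0x7a
3: ✓ CMP  NZCV=0011
4: ✓ MOVCS  r0←0x59
5: · ADDGT
6: ✓ MOVLE  r4←0x3c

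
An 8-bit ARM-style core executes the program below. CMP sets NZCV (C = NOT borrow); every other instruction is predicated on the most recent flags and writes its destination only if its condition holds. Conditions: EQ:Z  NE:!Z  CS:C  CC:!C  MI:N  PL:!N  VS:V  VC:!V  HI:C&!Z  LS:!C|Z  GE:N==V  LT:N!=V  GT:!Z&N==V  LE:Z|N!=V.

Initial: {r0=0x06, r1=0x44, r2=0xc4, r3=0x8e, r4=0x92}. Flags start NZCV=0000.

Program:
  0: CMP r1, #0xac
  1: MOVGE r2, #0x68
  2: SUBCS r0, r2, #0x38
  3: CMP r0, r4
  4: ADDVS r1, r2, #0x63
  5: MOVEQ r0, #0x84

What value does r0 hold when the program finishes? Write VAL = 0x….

VAL = 0x06

0: ✓ CMP  NZCV=1001
1: ✓ MOVGE  r2←0x68
2: · SUBCS
3: ✓ CMP  NZCV=0000
4: · ADDVS
5: · MOVEQ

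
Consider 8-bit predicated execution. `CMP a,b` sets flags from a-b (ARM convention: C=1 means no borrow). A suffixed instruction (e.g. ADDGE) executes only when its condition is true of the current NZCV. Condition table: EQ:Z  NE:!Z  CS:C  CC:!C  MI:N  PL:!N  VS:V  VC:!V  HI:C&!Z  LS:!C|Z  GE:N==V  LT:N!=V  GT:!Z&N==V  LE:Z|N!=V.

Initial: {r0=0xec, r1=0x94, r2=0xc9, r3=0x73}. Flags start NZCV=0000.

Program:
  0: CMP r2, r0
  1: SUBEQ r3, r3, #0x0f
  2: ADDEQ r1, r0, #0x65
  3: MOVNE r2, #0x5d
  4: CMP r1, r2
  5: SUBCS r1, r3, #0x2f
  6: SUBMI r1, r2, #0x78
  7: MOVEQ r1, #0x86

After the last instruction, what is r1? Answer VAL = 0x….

VAL = 0x44

[0] flags=1000 → (cmp)
[1] flags=1000 EQ?F → skip
[2] flags=1000 EQ?F → skip
[3] flags=1000 NE?T → r2=0x5d
[4] flags=0011 → (cmp)
[5] flags=0011 CS?T → r1=0x44
[6] flags=0011 MI?F → skip
[7] flags=0011 EQ?F → skip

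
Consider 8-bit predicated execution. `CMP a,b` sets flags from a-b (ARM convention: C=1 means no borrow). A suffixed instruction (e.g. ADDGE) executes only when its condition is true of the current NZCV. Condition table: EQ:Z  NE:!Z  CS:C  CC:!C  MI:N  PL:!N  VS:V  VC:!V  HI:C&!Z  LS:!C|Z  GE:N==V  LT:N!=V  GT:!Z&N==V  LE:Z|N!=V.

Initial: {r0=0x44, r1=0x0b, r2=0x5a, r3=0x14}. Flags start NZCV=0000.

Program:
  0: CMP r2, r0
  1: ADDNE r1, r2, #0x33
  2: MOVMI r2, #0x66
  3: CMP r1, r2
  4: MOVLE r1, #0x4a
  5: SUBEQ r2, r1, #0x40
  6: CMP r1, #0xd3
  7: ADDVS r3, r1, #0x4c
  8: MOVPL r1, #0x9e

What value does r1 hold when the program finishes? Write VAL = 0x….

[0] flags=0010 → (cmp)
[1] flags=0010 NE?T → r1=0x8d
[2] flags=0010 MI?F → skip
[3] flags=0011 → (cmp)
[4] flags=0011 LE?T → r1=0x4a
[5] flags=0011 EQ?F → skip
[6] flags=0000 → (cmp)
[7] flags=0000 VS?F → skip
[8] flags=0000 PL?T → r1=0x9e

VAL = 0x9e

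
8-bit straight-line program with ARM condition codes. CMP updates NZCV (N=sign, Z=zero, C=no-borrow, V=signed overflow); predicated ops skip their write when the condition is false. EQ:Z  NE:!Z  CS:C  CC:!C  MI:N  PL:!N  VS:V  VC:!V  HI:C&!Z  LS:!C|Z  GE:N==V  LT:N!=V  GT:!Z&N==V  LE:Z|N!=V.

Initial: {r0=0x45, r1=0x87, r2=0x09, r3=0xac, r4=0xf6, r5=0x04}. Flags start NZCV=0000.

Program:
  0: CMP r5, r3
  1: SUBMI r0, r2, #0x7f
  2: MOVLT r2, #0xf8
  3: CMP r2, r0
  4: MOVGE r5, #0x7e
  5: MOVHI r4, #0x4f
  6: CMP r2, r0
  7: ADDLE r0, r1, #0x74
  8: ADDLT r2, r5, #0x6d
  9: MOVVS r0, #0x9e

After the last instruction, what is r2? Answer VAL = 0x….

VAL = 0x71

[0] flags=0000 → (cmp)
[1] flags=0000 MI?F → skip
[2] flags=0000 LT?F → skip
[3] flags=1000 → (cmp)
[4] flags=1000 GE?F → skip
[5] flags=1000 HI?F → skip
[6] flags=1000 → (cmp)
[7] flags=1000 LE?T → r0=0xfb
[8] flags=1000 LT?T → r2=0x71
[9] flags=1000 VS?F → skip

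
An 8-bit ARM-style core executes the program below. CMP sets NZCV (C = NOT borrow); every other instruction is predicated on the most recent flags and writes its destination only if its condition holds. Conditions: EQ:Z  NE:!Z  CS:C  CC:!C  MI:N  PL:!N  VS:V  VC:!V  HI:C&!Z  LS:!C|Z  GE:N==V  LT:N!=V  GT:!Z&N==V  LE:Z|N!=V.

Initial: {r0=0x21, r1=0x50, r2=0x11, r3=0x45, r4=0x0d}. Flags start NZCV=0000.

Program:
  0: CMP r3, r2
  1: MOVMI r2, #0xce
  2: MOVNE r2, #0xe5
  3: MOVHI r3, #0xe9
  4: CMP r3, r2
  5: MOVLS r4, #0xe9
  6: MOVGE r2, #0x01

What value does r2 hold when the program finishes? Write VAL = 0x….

[0] flags=0010 → (cmp)
[1] flags=0010 MI?F → skip
[2] flags=0010 NE?T → r2=0xe5
[3] flags=0010 HI?T → r3=0xe9
[4] flags=0010 → (cmp)
[5] flags=0010 LS?F → skip
[6] flags=0010 GE?T → r2=0x01

VAL = 0x01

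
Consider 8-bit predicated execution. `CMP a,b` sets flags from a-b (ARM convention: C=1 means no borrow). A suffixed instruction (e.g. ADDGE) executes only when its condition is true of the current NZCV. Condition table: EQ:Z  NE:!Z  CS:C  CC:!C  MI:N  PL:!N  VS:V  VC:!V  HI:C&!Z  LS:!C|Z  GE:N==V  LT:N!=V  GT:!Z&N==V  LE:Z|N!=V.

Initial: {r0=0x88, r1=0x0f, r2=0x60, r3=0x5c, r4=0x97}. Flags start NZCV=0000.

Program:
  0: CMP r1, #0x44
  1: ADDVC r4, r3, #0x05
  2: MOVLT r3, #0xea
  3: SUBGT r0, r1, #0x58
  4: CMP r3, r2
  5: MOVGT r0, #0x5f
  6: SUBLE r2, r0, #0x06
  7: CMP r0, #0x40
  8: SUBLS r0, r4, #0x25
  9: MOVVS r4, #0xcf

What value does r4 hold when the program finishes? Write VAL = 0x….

VAL = 0xcf

0: ✓ CMP  NZCV=1000
1: ✓ ADDVC  r4←0x61
2: ✓ MOVLT  r3←0xea
3: · SUBGT
4: ✓ CMP  NZCV=1010
5: · MOVGT
6: ✓ SUBLE  r2←0x82
7: ✓ CMP  NZCV=0011
8: · SUBLS
9: ✓ MOVVS  r4←0xcf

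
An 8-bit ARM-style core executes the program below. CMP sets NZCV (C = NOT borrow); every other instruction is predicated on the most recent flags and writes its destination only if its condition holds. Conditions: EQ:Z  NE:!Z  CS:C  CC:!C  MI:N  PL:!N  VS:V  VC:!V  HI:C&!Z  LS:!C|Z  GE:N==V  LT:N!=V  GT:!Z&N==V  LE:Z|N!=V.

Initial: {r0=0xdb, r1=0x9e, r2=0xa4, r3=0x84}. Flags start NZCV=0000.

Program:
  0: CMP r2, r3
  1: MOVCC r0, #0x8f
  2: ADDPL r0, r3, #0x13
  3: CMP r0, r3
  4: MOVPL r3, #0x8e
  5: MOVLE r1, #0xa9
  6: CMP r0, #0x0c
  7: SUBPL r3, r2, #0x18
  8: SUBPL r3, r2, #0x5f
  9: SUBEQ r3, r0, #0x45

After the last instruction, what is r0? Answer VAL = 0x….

[0] flags=0010 → (cmp)
[1] flags=0010 CC?F → skip
[2] flags=0010 PL?T → r0=0x97
[3] flags=0010 → (cmp)
[4] flags=0010 PL?T → r3=0x8e
[5] flags=0010 LE?F → skip
[6] flags=1010 → (cmp)
[7] flags=1010 PL?F → skip
[8] flags=1010 PL?F → skip
[9] flags=1010 EQ?F → skip

VAL = 0x97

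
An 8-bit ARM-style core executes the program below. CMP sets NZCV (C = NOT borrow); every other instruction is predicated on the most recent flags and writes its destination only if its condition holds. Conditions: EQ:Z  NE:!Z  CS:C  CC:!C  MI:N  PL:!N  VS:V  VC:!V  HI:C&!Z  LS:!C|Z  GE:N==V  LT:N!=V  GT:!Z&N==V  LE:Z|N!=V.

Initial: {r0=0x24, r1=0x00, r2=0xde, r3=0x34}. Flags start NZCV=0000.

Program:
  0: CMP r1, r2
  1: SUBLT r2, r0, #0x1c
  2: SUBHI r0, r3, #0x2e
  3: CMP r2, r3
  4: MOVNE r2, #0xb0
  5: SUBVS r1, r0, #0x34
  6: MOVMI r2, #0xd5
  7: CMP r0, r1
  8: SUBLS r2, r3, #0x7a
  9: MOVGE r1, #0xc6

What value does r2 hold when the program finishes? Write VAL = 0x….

[0] flags=0000 → (cmp)
[1] flags=0000 LT?F → skip
[2] flags=0000 HI?F → skip
[3] flags=1010 → (cmp)
[4] flags=1010 NE?T → r2=0xb0
[5] flags=1010 VS?F → skip
[6] flags=1010 MI?T → r2=0xd5
[7] flags=0010 → (cmp)
[8] flags=0010 LS?F → skip
[9] flags=0010 GE?T → r1=0xc6

VAL = 0xd5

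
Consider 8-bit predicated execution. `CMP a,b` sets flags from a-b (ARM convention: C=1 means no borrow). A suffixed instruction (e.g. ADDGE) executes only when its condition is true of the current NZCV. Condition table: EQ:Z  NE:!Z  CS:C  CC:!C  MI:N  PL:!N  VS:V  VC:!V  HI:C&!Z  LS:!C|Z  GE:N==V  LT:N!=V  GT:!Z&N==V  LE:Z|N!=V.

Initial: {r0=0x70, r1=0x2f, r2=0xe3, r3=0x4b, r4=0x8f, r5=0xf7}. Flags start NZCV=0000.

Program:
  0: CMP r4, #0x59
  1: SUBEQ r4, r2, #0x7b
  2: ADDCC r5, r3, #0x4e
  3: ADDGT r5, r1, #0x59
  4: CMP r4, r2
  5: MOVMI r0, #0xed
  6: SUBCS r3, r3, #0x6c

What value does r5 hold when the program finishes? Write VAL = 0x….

0: ✓ CMP  NZCV=0011
1: · SUBEQ
2: · ADDCC
3: · ADDGT
4: ✓ CMP  NZCV=1000
5: ✓ MOVMI  r0←0xed
6: · SUBCS

VAL = 0xf7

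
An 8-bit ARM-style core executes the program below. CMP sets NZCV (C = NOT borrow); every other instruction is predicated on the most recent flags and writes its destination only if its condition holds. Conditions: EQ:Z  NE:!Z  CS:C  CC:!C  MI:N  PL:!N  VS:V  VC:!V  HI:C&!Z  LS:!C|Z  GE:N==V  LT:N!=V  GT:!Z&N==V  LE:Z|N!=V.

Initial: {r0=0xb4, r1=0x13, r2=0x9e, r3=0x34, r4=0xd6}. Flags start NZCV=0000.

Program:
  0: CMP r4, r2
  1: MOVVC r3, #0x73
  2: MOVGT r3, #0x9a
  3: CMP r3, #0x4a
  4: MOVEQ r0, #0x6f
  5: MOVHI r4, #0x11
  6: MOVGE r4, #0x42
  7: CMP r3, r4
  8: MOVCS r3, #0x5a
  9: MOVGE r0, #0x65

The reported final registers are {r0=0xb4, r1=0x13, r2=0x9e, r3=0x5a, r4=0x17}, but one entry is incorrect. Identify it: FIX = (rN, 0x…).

FIX = (r4, 0x11)

[0] flags=0010 → (cmp)
[1] flags=0010 VC?T → r3=0x73
[2] flags=0010 GT?T → r3=0x9a
[3] flags=0011 → (cmp)
[4] flags=0011 EQ?F → skip
[5] flags=0011 HI?T → r4=0x11
[6] flags=0011 GE?F → skip
[7] flags=1010 → (cmp)
[8] flags=1010 CS?T → r3=0x5a
[9] flags=1010 GE?F → skip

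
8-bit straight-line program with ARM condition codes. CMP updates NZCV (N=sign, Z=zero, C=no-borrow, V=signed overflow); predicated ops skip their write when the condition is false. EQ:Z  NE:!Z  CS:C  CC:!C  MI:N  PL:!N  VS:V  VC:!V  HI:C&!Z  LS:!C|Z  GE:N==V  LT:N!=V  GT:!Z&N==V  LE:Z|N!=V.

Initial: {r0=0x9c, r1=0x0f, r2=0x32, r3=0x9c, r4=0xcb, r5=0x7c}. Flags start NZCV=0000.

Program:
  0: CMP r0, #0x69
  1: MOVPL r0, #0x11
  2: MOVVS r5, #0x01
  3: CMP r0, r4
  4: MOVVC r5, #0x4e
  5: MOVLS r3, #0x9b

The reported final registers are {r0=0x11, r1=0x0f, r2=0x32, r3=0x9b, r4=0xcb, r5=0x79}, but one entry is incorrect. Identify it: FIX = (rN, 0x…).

[0] flags=0011 → (cmp)
[1] flags=0011 PL?T → r0=0x11
[2] flags=0011 VS?T → r5=0x01
[3] flags=0000 → (cmp)
[4] flags=0000 VC?T → r5=0x4e
[5] flags=0000 LS?T → r3=0x9b

FIX = (r5, 0x4e)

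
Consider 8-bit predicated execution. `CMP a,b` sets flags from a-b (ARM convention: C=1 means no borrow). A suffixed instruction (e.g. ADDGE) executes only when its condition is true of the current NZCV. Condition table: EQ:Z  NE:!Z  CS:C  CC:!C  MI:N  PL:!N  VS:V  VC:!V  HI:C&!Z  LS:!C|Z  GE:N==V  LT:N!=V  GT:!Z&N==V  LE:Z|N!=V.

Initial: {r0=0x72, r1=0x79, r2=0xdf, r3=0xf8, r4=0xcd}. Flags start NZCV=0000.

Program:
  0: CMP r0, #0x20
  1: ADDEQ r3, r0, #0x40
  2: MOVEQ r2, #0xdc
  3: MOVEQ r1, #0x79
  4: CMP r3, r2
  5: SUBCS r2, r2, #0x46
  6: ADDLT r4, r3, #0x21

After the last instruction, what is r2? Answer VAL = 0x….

VAL = 0x99

[0] flags=0010 → (cmp)
[1] flags=0010 EQ?F → skip
[2] flags=0010 EQ?F → skip
[3] flags=0010 EQ?F → skip
[4] flags=0010 → (cmp)
[5] flags=0010 CS?T → r2=0x99
[6] flags=0010 LT?F → skip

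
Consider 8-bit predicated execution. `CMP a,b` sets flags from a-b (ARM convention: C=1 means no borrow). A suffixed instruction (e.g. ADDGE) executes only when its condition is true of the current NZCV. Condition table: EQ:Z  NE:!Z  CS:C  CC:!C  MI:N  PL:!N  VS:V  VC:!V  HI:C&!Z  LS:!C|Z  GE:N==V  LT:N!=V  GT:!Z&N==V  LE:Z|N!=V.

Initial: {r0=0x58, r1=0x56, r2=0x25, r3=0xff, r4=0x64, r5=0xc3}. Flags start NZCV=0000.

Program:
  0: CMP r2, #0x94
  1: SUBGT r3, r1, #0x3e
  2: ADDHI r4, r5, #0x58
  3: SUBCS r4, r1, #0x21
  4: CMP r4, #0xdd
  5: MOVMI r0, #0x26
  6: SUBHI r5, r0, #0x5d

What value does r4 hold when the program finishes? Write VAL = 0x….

VAL = 0x64

[0] flags=1001 → (cmp)
[1] flags=1001 GT?T → r3=0x18
[2] flags=1001 HI?F → skip
[3] flags=1001 CS?F → skip
[4] flags=1001 → (cmp)
[5] flags=1001 MI?T → r0=0x26
[6] flags=1001 HI?F → skip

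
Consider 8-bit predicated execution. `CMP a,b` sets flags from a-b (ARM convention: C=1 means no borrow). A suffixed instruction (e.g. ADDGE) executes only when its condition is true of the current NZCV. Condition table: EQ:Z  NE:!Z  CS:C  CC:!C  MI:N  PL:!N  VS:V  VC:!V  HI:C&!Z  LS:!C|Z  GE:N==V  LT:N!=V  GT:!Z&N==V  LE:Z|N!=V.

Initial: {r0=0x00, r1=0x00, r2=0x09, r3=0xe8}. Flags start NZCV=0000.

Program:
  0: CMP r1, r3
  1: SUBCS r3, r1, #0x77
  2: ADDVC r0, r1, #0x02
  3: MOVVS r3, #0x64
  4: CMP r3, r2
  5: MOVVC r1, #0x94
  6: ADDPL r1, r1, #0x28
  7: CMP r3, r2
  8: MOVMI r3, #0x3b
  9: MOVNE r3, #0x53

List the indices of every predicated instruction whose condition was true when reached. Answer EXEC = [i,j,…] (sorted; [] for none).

EXEC = [2,5,8,9]

[0] flags=0000 → (cmp)
[1] flags=0000 CS?F → skip
[2] flags=0000 VC?T → r0=0x02
[3] flags=0000 VS?F → skip
[4] flags=1010 → (cmp)
[5] flags=1010 VC?T → r1=0x94
[6] flags=1010 PL?F → skip
[7] flags=1010 → (cmp)
[8] flags=1010 MI?T → r3=0x3b
[9] flags=1010 NE?T → r3=0x53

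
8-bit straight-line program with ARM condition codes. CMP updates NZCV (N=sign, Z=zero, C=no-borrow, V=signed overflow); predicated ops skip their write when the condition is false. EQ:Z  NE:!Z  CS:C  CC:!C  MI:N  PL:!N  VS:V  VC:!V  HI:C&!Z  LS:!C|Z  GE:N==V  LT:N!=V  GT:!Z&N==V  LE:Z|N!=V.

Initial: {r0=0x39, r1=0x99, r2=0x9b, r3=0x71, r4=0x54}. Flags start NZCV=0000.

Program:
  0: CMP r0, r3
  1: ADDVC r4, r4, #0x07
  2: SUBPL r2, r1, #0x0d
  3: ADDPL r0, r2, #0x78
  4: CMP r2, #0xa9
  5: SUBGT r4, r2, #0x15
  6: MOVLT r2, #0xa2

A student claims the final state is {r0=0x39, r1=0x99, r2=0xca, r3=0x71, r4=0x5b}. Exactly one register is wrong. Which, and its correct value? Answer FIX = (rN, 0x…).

FIX = (r2, 0xa2)

0: ✓ CMP  NZCV=1000
1: ✓ ADDVC  r4←0x5b
2: · SUBPL
3: · ADDPL
4: ✓ CMP  NZCV=1000
5: · SUBGT
6: ✓ MOVLT  r2←0xa2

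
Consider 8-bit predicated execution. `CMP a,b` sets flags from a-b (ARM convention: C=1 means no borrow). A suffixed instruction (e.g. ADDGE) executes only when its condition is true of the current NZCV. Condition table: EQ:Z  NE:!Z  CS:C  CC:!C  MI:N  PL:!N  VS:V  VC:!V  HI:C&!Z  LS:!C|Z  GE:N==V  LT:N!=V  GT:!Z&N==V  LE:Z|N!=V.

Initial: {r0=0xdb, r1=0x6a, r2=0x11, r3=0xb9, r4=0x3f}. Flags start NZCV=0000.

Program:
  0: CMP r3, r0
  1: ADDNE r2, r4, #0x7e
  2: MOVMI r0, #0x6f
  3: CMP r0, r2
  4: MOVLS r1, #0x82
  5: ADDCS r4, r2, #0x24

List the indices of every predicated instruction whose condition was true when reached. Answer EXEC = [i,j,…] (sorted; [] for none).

EXEC = [1,2,4]

0: ✓ CMP  NZCV=1000
1: ✓ ADDNE  r2←0xbd
2: ✓ MOVMI  r0←0x6f
3: ✓ CMP  NZCV=1001
4: ✓ MOVLS  r1←0x82
5: · ADDCS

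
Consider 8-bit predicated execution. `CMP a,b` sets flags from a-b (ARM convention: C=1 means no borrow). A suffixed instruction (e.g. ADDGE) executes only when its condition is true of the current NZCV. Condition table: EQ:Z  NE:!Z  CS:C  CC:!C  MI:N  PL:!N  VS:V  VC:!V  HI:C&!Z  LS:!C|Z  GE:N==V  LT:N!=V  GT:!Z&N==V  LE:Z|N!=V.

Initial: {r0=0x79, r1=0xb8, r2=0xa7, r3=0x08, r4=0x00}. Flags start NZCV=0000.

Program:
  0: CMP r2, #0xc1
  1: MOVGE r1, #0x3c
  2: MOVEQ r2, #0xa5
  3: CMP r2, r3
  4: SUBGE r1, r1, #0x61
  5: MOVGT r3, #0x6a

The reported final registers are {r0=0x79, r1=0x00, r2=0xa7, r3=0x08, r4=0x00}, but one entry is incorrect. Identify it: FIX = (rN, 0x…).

FIX = (r1, 0xb8)

0: ✓ CMP  NZCV=1000
1: · MOVGE
2: · MOVEQ
3: ✓ CMP  NZCV=1010
4: · SUBGE
5: · MOVGT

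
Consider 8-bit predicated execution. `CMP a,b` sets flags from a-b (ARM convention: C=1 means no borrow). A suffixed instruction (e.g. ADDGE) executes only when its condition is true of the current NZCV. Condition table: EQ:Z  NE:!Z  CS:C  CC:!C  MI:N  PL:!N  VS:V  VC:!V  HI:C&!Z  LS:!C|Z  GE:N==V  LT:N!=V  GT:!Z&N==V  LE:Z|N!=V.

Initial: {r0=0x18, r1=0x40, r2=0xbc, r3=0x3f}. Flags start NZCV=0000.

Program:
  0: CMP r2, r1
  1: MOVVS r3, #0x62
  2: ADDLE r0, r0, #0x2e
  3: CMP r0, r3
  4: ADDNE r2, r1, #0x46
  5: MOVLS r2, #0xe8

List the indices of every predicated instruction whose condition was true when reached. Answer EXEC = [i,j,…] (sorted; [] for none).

[0] flags=0011 → (cmp)
[1] flags=0011 VS?T → r3=0x62
[2] flags=0011 LE?T → r0=0x46
[3] flags=1000 → (cmp)
[4] flags=1000 NE?T → r2=0x86
[5] flags=1000 LS?T → r2=0xe8

EXEC = [1,2,4,5]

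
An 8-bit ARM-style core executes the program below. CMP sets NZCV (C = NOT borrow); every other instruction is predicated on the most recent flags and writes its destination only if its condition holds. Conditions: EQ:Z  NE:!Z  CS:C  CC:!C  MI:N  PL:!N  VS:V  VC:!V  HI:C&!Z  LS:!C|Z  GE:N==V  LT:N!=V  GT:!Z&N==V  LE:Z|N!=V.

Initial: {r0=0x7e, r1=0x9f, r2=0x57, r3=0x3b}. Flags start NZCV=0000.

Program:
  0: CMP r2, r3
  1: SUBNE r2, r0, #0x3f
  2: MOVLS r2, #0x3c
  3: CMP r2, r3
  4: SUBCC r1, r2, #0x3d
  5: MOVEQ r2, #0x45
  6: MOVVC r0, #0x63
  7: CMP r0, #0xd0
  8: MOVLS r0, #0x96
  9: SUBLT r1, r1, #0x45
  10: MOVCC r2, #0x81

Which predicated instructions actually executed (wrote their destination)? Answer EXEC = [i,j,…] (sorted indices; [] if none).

EXEC = [1,6,8,10]

[0] flags=0010 → (cmp)
[1] flags=0010 NE?T → r2=0x3f
[2] flags=0010 LS?F → skip
[3] flags=0010 → (cmp)
[4] flags=0010 CC?F → skip
[5] flags=0010 EQ?F → skip
[6] flags=0010 VC?T → r0=0x63
[7] flags=1001 → (cmp)
[8] flags=1001 LS?T → r0=0x96
[9] flags=1001 LT?F → skip
[10] flags=1001 CC?T → r2=0x81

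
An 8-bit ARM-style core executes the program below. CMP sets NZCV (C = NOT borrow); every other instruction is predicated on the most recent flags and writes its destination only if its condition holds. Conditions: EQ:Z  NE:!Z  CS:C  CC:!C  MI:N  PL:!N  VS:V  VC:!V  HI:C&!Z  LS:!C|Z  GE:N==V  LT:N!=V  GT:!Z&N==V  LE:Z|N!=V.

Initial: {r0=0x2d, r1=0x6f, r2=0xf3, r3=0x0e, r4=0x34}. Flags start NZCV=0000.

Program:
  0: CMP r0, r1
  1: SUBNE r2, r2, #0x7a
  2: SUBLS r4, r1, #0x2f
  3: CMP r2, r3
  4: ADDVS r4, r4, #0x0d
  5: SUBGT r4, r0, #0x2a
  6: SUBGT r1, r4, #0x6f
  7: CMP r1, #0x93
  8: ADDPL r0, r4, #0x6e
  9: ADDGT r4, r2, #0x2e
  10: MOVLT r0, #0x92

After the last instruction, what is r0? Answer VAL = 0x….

VAL = 0x71

0: ✓ CMP  NZCV=1000
1: ✓ SUBNE  r2←0x79
2: ✓ SUBLS  r4←0x40
3: ✓ CMP  NZCV=0010
4: · ADDVS
5: ✓ SUBGT  r4←0x03
6: ✓ SUBGT  r1←0x94
7: ✓ CMP  NZCV=0010
8: ✓ ADDPL  r0←0x71
9: ✓ ADDGT  r4←0xa7
10: · MOVLT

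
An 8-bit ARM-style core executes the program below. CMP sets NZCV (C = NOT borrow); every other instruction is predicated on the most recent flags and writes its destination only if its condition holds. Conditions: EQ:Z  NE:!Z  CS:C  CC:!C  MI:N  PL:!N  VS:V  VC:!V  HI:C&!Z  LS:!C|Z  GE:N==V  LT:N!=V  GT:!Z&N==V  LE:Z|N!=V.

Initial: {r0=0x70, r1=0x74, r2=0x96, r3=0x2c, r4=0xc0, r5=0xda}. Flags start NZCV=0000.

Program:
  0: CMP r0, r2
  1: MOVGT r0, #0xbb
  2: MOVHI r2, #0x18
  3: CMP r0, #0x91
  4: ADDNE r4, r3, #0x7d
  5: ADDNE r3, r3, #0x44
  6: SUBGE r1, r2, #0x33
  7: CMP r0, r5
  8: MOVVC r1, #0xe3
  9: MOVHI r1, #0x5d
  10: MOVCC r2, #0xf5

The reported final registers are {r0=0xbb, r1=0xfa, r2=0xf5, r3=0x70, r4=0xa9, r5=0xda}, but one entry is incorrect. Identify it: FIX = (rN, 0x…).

0: ✓ CMP  NZCV=1001
1: ✓ MOVGT  r0←0xbb
2: · MOVHI
3: ✓ CMP  NZCV=0010
4: ✓ ADDNE  r4←0xa9
5: ✓ ADDNE  r3←0x70
6: ✓ SUBGE  r1←0x63
7: ✓ CMP  NZCV=1000
8: ✓ MOVVC  r1←0xe3
9: · MOVHI
10: ✓ MOVCC  r2←0xf5

FIX = (r1, 0xe3)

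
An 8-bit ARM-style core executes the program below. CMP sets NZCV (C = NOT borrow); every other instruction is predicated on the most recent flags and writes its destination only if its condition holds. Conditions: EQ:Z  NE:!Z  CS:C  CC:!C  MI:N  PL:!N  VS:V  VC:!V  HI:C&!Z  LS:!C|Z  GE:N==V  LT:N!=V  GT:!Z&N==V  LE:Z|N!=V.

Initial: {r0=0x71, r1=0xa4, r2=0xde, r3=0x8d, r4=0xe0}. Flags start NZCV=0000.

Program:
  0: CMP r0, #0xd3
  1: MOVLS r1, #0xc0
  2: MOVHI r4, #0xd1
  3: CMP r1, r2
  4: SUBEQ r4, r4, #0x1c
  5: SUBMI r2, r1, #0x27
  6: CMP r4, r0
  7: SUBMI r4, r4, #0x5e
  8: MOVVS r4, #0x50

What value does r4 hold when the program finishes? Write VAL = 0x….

VAL = 0x50

0: ✓ CMP  NZCV=1001
1: ✓ MOVLS  r1←0xc0
2: · MOVHI
3: ✓ CMP  NZCV=1000
4: · SUBEQ
5: ✓ SUBMI  r2←0x99
6: ✓ CMP  NZCV=0011
7: · SUBMI
8: ✓ MOVVS  r4←0x50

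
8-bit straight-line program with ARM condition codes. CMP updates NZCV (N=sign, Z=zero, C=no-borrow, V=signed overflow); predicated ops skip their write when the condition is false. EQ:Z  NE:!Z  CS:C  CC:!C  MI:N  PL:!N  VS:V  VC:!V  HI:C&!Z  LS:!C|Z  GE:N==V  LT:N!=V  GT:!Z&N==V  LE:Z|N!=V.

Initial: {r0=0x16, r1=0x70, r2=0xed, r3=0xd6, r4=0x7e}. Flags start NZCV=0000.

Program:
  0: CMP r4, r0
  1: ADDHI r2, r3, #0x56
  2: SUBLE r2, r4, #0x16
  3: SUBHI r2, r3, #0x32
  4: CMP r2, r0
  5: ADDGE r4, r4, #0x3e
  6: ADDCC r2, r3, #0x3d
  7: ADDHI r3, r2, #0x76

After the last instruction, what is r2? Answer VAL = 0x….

0: ✓ CMP  NZCV=0010
1: ✓ ADDHI  r2←0x2c
2: · SUBLE
3: ✓ SUBHI  r2←0xa4
4: ✓ CMP  NZCV=1010
5: · ADDGE
6: · ADDCC
7: ✓ ADDHI  r3←0x1a

VAL = 0xa4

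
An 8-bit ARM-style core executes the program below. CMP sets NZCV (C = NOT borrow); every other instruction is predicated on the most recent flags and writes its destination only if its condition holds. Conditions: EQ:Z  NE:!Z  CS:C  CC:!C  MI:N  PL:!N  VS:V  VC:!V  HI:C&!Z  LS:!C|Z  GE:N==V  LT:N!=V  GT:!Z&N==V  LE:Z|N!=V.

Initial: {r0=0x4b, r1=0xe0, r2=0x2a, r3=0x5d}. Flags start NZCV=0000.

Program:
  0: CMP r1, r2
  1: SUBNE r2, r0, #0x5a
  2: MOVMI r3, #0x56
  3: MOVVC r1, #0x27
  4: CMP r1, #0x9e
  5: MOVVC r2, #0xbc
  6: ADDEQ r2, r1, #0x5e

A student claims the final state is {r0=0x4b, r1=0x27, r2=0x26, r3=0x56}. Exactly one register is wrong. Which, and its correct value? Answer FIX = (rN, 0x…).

FIX = (r2, 0xf1)

[0] flags=1010 → (cmp)
[1] flags=1010 NE?T → r2=0xf1
[2] flags=1010 MI?T → r3=0x56
[3] flags=1010 VC?T → r1=0x27
[4] flags=1001 → (cmp)
[5] flags=1001 VC?F → skip
[6] flags=1001 EQ?F → skip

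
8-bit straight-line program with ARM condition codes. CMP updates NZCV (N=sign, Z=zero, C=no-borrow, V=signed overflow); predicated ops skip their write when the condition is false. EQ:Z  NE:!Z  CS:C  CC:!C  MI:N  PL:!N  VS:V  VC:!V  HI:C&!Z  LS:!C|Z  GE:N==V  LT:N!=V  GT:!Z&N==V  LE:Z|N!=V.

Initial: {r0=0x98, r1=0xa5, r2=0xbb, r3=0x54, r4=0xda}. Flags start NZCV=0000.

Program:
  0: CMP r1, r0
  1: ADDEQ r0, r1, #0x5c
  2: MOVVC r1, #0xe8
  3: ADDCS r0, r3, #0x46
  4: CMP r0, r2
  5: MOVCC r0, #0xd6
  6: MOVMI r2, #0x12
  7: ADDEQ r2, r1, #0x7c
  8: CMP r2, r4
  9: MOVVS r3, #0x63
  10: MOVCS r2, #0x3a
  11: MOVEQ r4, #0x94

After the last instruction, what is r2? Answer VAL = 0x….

VAL = 0x12

0: ✓ CMP  NZCV=0010
1: · ADDEQ
2: ✓ MOVVC  r1←0xe8
3: ✓ ADDCS  r0←0x9a
4: ✓ CMP  NZCV=1000
5: ✓ MOVCC  r0←0xd6
6: ✓ MOVMI  r2←0x12
7: · ADDEQ
8: ✓ CMP  NZCV=0000
9: · MOVVS
10: · MOVCS
11: · MOVEQ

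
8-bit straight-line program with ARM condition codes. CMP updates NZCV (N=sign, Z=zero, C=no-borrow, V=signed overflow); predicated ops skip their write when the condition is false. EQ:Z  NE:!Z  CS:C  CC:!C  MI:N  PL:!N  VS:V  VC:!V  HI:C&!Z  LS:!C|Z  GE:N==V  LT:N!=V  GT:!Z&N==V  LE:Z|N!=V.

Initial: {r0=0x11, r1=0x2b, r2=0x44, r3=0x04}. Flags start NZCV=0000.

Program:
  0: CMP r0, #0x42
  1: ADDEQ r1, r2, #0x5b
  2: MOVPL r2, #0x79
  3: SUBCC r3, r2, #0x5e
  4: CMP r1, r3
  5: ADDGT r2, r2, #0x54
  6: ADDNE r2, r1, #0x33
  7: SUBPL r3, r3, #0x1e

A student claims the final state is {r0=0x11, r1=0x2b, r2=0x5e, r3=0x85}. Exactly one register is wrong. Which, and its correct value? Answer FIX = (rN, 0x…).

[0] flags=1000 → (cmp)
[1] flags=1000 EQ?F → skip
[2] flags=1000 PL?F → skip
[3] flags=1000 CC?T → r3=0xe6
[4] flags=0000 → (cmp)
[5] flags=0000 GT?T → r2=0x98
[6] flags=0000 NE?T → r2=0x5e
[7] flags=0000 PL?T → r3=0xc8

FIX = (r3, 0xc8)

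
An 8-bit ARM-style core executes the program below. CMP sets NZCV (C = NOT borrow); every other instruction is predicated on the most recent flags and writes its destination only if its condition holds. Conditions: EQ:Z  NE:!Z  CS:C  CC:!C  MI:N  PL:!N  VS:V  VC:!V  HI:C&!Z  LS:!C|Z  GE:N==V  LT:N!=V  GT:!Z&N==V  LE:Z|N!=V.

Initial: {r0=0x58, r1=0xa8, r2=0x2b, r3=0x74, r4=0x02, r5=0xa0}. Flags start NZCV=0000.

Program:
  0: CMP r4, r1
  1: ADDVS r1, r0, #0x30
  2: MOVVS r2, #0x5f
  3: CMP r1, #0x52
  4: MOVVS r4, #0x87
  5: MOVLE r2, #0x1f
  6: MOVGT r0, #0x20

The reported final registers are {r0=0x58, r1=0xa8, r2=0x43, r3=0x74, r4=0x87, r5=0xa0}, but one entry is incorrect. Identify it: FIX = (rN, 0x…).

FIX = (r2, 0x1f)

[0] flags=0000 → (cmp)
[1] flags=0000 VS?F → skip
[2] flags=0000 VS?F → skip
[3] flags=0011 → (cmp)
[4] flags=0011 VS?T → r4=0x87
[5] flags=0011 LE?T → r2=0x1f
[6] flags=0011 GT?F → skip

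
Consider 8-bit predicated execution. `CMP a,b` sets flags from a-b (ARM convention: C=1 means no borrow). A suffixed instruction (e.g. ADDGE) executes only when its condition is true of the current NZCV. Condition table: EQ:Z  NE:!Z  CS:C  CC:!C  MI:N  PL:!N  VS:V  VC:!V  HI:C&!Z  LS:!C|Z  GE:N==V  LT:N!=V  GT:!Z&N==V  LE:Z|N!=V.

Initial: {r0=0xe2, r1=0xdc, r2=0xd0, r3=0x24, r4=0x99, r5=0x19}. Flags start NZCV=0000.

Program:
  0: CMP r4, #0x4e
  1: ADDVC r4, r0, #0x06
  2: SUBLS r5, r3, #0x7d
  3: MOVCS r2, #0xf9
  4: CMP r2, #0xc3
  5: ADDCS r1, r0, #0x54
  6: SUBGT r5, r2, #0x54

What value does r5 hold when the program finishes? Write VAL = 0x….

VAL = 0xa5

[0] flags=0011 → (cmp)
[1] flags=0011 VC?F → skip
[2] flags=0011 LS?F → skip
[3] flags=0011 CS?T → r2=0xf9
[4] flags=0010 → (cmp)
[5] flags=0010 CS?T → r1=0x36
[6] flags=0010 GT?T → r5=0xa5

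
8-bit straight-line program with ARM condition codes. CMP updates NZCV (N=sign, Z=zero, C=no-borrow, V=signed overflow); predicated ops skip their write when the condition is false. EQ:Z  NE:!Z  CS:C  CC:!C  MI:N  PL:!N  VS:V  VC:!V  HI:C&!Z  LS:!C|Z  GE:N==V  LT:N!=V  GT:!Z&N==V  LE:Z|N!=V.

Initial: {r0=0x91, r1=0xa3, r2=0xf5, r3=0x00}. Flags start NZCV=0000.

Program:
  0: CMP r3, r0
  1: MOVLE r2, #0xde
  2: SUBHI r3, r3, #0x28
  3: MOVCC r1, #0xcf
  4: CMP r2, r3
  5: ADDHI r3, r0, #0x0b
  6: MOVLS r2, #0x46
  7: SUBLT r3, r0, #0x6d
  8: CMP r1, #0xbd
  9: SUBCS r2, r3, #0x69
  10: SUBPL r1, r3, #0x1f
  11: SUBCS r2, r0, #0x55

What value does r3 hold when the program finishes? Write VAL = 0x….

VAL = 0x24

[0] flags=0000 → (cmp)
[1] flags=0000 LE?F → skip
[2] flags=0000 HI?F → skip
[3] flags=0000 CC?T → r1=0xcf
[4] flags=1010 → (cmp)
[5] flags=1010 HI?T → r3=0x9c
[6] flags=1010 LS?F → skip
[7] flags=1010 LT?T → r3=0x24
[8] flags=0010 → (cmp)
[9] flags=0010 CS?T → r2=0xbb
[10] flags=0010 PL?T → r1=0x05
[11] flags=0010 CS?T → r2=0x3c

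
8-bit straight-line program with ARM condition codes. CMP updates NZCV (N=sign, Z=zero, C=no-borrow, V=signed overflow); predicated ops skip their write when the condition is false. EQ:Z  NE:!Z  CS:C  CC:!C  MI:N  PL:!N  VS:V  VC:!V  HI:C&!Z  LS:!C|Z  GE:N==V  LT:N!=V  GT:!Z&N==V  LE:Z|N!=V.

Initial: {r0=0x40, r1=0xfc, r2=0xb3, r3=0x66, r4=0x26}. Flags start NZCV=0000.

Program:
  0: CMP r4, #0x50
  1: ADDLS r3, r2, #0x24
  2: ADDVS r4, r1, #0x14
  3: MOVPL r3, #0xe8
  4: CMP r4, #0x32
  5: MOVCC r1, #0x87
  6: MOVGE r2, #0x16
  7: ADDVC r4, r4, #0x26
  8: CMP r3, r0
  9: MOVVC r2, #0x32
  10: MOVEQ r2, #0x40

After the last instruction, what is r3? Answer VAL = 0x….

VAL = 0xd7

[0] flags=1000 → (cmp)
[1] flags=1000 LS?T → r3=0xd7
[2] flags=1000 VS?F → skip
[3] flags=1000 PL?F → skip
[4] flags=1000 → (cmp)
[5] flags=1000 CC?T → r1=0x87
[6] flags=1000 GE?F → skip
[7] flags=1000 VC?T → r4=0x4c
[8] flags=1010 → (cmp)
[9] flags=1010 VC?T → r2=0x32
[10] flags=1010 EQ?F → skip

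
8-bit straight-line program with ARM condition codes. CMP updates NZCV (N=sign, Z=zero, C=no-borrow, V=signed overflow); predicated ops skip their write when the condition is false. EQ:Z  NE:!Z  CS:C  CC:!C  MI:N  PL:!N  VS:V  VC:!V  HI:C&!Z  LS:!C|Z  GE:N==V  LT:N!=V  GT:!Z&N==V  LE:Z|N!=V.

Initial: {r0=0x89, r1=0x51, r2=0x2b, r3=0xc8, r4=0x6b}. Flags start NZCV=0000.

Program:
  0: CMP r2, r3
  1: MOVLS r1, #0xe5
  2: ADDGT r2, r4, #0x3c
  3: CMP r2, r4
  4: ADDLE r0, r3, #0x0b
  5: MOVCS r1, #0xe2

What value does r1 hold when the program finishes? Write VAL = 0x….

[0] flags=0000 → (cmp)
[1] flags=0000 LS?T → r1=0xe5
[2] flags=0000 GT?T → r2=0xa7
[3] flags=0011 → (cmp)
[4] flags=0011 LE?T → r0=0xd3
[5] flags=0011 CS?T → r1=0xe2

VAL = 0xe2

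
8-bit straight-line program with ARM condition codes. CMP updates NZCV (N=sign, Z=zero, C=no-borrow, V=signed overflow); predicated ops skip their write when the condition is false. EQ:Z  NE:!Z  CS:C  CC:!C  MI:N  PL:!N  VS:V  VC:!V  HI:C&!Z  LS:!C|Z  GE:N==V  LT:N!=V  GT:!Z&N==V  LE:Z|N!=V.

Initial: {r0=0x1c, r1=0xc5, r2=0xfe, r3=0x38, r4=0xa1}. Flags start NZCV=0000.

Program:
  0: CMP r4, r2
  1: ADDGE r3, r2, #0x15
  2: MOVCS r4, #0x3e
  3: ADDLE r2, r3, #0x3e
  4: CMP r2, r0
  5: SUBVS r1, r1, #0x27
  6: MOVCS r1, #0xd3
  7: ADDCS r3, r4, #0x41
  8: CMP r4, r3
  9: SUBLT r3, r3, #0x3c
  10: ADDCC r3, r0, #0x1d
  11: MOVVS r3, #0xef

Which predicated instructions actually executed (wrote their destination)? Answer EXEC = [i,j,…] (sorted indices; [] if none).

[0] flags=1000 → (cmp)
[1] flags=1000 GE?F → skip
[2] flags=1000 CS?F → skip
[3] flags=1000 LE?T → r2=0x76
[4] flags=0010 → (cmp)
[5] flags=0010 VS?F → skip
[6] flags=0010 CS?T → r1=0xd3
[7] flags=0010 CS?T → r3=0xe2
[8] flags=1000 → (cmp)
[9] flags=1000 LT?T → r3=0xa6
[10] flags=1000 CC?T → r3=0x39
[11] flags=1000 VS?F → skip

EXEC = [3,6,7,9,10]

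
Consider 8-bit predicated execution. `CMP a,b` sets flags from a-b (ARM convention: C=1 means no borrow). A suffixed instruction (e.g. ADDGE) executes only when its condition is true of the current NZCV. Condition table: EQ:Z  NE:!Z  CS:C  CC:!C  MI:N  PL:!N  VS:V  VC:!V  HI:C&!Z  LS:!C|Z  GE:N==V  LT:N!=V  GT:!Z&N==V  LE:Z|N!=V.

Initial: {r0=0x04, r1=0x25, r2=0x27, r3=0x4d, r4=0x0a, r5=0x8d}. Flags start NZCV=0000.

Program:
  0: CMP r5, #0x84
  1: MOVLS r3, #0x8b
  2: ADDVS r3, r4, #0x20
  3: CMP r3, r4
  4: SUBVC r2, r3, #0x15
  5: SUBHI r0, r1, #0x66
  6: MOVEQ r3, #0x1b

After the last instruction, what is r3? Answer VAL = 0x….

VAL = 0x4d

[0] flags=0010 → (cmp)
[1] flags=0010 LS?F → skip
[2] flags=0010 VS?F → skip
[3] flags=0010 → (cmp)
[4] flags=0010 VC?T → r2=0x38
[5] flags=0010 HI?T → r0=0xbf
[6] flags=0010 EQ?F → skip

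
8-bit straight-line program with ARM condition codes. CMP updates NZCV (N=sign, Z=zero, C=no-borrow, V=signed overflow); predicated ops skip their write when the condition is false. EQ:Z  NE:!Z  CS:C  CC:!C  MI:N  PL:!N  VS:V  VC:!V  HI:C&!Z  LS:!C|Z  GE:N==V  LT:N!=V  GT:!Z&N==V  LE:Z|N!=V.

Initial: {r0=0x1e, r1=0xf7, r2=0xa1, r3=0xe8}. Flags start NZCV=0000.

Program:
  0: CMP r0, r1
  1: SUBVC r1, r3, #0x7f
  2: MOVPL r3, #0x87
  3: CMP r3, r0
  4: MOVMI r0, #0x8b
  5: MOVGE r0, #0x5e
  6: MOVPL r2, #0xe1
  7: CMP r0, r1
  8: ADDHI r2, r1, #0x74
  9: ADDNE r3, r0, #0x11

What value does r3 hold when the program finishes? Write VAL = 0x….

VAL = 0x2f

0: ✓ CMP  NZCV=0000
1: ✓ SUBVC  r1←0x69
2: ✓ MOVPL  r3←0x87
3: ✓ CMP  NZCV=0011
4: · MOVMI
5: · MOVGE
6: ✓ MOVPL  r2←0xe1
7: ✓ CMP  NZCV=1000
8: · ADDHI
9: ✓ ADDNE  r3←0x2f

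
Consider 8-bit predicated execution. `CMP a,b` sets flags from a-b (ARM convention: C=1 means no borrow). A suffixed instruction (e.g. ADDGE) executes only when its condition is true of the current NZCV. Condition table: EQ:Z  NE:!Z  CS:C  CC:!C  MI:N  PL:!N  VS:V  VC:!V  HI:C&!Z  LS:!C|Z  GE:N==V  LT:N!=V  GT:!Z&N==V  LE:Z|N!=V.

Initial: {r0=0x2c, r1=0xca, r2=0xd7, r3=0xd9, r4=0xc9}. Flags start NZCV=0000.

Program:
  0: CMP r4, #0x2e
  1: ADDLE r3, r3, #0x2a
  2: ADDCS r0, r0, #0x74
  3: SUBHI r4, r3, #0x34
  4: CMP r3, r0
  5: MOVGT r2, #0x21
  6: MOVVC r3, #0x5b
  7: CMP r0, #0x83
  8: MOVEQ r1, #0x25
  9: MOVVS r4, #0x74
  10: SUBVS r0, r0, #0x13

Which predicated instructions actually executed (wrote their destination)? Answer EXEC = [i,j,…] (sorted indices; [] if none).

[0] flags=1010 → (cmp)
[1] flags=1010 LE?T → r3=0x03
[2] flags=1010 CS?T → r0=0xa0
[3] flags=1010 HI?T → r4=0xcf
[4] flags=0000 → (cmp)
[5] flags=0000 GT?T → r2=0x21
[6] flags=0000 VC?T → r3=0x5b
[7] flags=0010 → (cmp)
[8] flags=0010 EQ?F → skip
[9] flags=0010 VS?F → skip
[10] flags=0010 VS?F → skip

EXEC = [1,2,3,5,6]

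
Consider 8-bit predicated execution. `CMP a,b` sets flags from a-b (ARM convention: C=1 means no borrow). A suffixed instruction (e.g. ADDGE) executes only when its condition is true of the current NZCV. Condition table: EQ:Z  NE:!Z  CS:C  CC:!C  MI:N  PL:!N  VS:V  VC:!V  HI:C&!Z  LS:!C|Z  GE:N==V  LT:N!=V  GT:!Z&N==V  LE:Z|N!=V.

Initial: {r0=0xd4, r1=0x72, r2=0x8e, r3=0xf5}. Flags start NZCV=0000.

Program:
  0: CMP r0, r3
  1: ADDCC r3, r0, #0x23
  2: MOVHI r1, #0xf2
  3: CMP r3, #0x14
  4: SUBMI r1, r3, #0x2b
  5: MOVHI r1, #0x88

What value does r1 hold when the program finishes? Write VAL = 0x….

VAL = 0x88

0: ✓ CMP  NZCV=1000
1: ✓ ADDCC  r3←0xf7
2: · MOVHI
3: ✓ CMP  NZCV=1010
4: ✓ SUBMI  r1←0xcc
5: ✓ MOVHI  r1←0x88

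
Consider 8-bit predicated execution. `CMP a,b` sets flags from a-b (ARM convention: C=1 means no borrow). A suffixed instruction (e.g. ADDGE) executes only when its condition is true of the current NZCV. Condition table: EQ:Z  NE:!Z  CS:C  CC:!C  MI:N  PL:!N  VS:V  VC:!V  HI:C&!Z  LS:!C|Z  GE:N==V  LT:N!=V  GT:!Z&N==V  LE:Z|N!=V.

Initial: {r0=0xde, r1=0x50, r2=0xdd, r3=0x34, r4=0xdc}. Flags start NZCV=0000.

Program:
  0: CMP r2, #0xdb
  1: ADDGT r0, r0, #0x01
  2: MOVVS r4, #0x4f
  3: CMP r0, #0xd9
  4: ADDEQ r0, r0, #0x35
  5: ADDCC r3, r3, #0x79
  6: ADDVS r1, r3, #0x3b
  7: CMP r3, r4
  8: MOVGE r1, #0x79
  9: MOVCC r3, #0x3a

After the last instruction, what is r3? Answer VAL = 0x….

VAL = 0x3a

[0] flags=0010 → (cmp)
[1] flags=0010 GT?T → r0=0xdf
[2] flags=0010 VS?F → skip
[3] flags=0010 → (cmp)
[4] flags=0010 EQ?F → skip
[5] flags=0010 CC?F → skip
[6] flags=0010 VS?F → skip
[7] flags=0000 → (cmp)
[8] flags=0000 GE?T → r1=0x79
[9] flags=0000 CC?T → r3=0x3a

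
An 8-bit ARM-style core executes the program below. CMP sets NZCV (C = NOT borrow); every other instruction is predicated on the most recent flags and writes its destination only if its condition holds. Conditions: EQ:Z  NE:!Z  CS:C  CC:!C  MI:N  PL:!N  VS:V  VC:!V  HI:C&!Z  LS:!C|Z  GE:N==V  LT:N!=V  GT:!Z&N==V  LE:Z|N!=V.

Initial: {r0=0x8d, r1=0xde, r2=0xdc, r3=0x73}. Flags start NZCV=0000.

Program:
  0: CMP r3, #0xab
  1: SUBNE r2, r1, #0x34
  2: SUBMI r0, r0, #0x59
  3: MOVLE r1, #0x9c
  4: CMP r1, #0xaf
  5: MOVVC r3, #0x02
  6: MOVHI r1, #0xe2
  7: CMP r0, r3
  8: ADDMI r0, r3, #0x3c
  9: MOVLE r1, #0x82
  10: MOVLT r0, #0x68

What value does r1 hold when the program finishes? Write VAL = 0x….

[0] flags=1001 → (cmp)
[1] flags=1001 NE?T → r2=0xaa
[2] flags=1001 MI?T → r0=0x34
[3] flags=1001 LE?F → skip
[4] flags=0010 → (cmp)
[5] flags=0010 VC?T → r3=0x02
[6] flags=0010 HI?T → r1=0xe2
[7] flags=0010 → (cmp)
[8] flags=0010 MI?F → skip
[9] flags=0010 LE?F → skip
[10] flags=0010 LT?F → skip

VAL = 0xe2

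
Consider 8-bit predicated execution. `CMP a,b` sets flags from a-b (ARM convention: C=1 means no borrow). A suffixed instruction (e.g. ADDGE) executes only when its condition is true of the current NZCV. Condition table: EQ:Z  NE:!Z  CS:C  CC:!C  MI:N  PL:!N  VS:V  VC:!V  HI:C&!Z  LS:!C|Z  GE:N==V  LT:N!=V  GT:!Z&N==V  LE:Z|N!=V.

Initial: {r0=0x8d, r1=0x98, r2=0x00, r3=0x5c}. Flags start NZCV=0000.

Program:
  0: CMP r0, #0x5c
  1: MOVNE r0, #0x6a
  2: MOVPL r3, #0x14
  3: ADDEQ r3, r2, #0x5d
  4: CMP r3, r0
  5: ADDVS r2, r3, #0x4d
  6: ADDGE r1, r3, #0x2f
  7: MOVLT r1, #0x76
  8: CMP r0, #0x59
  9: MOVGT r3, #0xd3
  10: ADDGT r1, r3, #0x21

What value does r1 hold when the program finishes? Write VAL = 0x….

VAL = 0xf4

[0] flags=0011 → (cmp)
[1] flags=0011 NE?T → r0=0x6a
[2] flags=0011 PL?T → r3=0x14
[3] flags=0011 EQ?F → skip
[4] flags=1000 → (cmp)
[5] flags=1000 VS?F → skip
[6] flags=1000 GE?F → skip
[7] flags=1000 LT?T → r1=0x76
[8] flags=0010 → (cmp)
[9] flags=0010 GT?T → r3=0xd3
[10] flags=0010 GT?T → r1=0xf4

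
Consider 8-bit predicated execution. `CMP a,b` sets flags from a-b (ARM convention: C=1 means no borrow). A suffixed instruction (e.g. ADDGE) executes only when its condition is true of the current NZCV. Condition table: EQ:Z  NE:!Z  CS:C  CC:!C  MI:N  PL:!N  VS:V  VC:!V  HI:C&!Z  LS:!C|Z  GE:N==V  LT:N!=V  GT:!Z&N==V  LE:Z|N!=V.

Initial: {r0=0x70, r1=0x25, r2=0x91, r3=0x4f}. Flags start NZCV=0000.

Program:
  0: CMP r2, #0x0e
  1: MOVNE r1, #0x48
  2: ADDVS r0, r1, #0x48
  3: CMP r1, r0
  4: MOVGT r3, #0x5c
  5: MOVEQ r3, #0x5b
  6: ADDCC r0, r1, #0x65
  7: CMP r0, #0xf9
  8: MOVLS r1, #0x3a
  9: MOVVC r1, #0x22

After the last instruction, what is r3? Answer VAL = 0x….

VAL = 0x4f

0: ✓ CMP  NZCV=1010
1: ✓ MOVNE  r1←0x48
2: · ADDVS
3: ✓ CMP  NZCV=1000
4: · MOVGT
5: · MOVEQ
6: ✓ ADDCC  r0←0xad
7: ✓ CMP  NZCV=1000
8: ✓ MOVLS  r1←0x3a
9: ✓ MOVVC  r1←0x22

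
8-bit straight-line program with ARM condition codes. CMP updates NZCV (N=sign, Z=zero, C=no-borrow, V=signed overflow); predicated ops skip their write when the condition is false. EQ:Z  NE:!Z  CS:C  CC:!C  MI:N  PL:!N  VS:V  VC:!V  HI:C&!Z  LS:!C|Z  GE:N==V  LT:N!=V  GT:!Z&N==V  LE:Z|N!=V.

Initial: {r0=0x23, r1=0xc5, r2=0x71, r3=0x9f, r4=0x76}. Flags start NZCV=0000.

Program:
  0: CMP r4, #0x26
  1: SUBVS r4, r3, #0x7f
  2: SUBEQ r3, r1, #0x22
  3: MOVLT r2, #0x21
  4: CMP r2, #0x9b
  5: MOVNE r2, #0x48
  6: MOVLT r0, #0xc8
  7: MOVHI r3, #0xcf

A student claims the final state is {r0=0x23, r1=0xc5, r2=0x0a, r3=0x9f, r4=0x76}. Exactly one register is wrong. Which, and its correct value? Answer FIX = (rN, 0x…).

[0] flags=0010 → (cmp)
[1] flags=0010 VS?F → skip
[2] flags=0010 EQ?F → skip
[3] flags=0010 LT?F → skip
[4] flags=1001 → (cmp)
[5] flags=1001 NE?T → r2=0x48
[6] flags=1001 LT?F → skip
[7] flags=1001 HI?F → skip

FIX = (r2, 0x48)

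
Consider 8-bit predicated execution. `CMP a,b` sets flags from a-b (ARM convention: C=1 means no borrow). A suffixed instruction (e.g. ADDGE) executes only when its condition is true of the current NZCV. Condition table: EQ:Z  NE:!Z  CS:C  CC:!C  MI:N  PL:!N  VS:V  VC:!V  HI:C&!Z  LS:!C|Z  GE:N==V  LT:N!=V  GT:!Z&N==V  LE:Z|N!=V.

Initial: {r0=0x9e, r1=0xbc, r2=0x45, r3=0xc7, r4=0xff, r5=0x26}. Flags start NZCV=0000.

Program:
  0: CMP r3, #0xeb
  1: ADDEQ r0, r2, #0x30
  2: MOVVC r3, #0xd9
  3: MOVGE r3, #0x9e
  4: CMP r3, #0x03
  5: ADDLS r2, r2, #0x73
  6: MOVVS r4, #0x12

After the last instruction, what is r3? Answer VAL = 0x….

0: ✓ CMP  NZCV=1000
1: · ADDEQ
2: ✓ MOVVC  r3←0xd9
3: · MOVGE
4: ✓ CMP  NZCV=1010
5: · ADDLS
6: · MOVVS

VAL = 0xd9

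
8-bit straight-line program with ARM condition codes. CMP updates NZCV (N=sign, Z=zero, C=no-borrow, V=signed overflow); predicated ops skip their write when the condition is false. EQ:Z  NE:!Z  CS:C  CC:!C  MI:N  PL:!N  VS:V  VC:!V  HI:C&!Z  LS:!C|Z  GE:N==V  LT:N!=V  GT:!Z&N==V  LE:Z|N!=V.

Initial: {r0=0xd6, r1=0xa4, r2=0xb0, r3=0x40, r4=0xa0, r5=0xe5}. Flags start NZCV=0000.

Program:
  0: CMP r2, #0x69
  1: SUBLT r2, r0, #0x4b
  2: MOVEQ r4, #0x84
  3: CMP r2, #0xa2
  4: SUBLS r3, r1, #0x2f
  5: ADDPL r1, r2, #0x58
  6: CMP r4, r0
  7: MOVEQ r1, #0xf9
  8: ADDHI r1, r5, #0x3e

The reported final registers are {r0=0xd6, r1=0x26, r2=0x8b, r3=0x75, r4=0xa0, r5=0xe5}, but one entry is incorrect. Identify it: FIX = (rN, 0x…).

FIX = (r1, 0xa4)

[0] flags=0011 → (cmp)
[1] flags=0011 LT?T → r2=0x8b
[2] flags=0011 EQ?F → skip
[3] flags=1000 → (cmp)
[4] flags=1000 LS?T → r3=0x75
[5] flags=1000 PL?F → skip
[6] flags=1000 → (cmp)
[7] flags=1000 EQ?F → skip
[8] flags=1000 HI?F → skip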